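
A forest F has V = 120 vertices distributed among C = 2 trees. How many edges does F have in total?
118 (Each of the 2 component trees on V_i vertices has V_i - 1 edges; summing gives V - C = 120 - 2 = 118)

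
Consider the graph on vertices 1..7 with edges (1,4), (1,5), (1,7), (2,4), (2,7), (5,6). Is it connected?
No, it has 2 components: {1, 2, 4, 5, 6, 7}, {3}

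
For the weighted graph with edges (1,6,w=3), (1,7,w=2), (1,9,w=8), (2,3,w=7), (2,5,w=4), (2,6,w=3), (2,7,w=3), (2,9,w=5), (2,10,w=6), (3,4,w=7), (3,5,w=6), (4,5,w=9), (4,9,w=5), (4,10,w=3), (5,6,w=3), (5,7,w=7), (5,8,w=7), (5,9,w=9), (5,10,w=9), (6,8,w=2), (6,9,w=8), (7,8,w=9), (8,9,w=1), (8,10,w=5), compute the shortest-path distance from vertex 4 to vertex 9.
5 (path: 4 -> 9; weights 5 = 5)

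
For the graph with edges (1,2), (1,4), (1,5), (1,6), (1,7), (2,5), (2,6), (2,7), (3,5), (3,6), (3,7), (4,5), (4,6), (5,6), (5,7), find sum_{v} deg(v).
30 (handshake: sum of degrees = 2|E| = 2 x 15 = 30)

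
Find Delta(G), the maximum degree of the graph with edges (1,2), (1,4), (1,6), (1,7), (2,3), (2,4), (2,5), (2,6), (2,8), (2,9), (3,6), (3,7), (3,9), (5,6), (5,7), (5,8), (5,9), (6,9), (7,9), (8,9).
7 (attained at vertex 2)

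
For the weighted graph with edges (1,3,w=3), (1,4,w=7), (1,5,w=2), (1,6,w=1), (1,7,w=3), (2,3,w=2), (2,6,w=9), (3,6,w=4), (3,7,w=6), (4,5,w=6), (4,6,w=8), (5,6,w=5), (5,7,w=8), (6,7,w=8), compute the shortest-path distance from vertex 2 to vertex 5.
7 (path: 2 -> 3 -> 1 -> 5; weights 2 + 3 + 2 = 7)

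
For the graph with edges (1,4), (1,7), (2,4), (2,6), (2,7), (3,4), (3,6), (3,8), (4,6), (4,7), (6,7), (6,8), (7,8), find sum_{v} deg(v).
26 (handshake: sum of degrees = 2|E| = 2 x 13 = 26)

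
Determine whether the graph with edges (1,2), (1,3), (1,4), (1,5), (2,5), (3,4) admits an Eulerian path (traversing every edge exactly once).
Yes — and in fact it has an Eulerian circuit (the graph is connected and all 5 vertices have even degree)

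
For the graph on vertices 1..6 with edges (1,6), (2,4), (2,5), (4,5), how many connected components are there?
3 (components: {1, 6}, {2, 4, 5}, {3})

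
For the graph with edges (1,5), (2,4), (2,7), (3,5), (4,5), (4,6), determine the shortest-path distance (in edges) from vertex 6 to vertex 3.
3 (path: 6 -> 4 -> 5 -> 3, 3 edges)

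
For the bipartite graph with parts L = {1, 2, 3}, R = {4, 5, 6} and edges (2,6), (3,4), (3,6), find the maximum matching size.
2 (matching: (2,6), (3,4); upper bound min(|L|,|R|) = min(3,3) = 3)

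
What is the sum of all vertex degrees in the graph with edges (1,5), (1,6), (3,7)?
6 (handshake: sum of degrees = 2|E| = 2 x 3 = 6)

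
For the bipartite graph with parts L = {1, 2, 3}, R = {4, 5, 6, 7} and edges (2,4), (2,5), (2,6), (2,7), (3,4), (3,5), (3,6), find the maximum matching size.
2 (matching: (2,7), (3,6); upper bound min(|L|,|R|) = min(3,4) = 3)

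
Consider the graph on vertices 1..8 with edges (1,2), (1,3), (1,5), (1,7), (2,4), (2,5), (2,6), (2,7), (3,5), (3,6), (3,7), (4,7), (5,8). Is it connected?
Yes (BFS from 1 visits [1, 2, 3, 5, 7, 4, 6, 8] — all 8 vertices reached)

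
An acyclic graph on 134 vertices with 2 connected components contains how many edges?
132 (Each of the 2 component trees on V_i vertices has V_i - 1 edges; summing gives V - C = 134 - 2 = 132)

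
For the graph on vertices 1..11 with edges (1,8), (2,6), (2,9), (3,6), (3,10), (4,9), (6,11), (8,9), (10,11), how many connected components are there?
3 (components: {1, 2, 3, 4, 6, 8, 9, 10, 11}, {5}, {7})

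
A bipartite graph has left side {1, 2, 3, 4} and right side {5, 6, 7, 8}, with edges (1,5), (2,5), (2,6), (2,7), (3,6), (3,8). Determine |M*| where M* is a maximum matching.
3 (matching: (1,5), (2,7), (3,8); upper bound min(|L|,|R|) = min(4,4) = 4)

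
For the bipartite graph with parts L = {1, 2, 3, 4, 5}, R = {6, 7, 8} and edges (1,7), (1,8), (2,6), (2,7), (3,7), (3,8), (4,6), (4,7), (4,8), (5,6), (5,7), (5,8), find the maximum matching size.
3 (matching: (1,8), (2,7), (4,6); upper bound min(|L|,|R|) = min(5,3) = 3)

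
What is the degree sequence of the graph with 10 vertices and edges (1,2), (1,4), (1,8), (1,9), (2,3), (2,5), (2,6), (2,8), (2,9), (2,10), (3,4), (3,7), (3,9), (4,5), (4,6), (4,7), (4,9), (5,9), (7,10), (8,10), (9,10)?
[7, 6, 6, 4, 4, 4, 3, 3, 3, 2] (degrees: deg(1)=4, deg(2)=7, deg(3)=4, deg(4)=6, deg(5)=3, deg(6)=2, deg(7)=3, deg(8)=3, deg(9)=6, deg(10)=4)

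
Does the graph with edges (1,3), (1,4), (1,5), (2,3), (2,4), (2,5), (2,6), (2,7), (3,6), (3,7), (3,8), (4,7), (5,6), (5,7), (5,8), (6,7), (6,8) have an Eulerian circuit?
No (8 vertices have odd degree: {1, 2, 3, 4, 5, 6, 7, 8}; Eulerian circuit requires 0)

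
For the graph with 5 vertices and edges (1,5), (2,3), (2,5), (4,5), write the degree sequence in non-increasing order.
[3, 2, 1, 1, 1] (degrees: deg(1)=1, deg(2)=2, deg(3)=1, deg(4)=1, deg(5)=3)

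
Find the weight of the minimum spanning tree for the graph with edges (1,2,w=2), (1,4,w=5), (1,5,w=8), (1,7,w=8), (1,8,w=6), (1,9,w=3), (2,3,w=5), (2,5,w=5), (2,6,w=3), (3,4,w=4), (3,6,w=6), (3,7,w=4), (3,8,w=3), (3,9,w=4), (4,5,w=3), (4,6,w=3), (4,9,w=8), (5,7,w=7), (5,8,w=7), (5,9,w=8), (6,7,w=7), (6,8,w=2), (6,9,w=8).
23 (MST edges: (1,2,w=2), (1,9,w=3), (2,6,w=3), (3,7,w=4), (3,8,w=3), (4,5,w=3), (4,6,w=3), (6,8,w=2); sum of weights 2 + 3 + 3 + 4 + 3 + 3 + 3 + 2 = 23)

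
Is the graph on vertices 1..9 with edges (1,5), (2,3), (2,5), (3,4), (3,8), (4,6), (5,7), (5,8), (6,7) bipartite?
Yes. Partition: {1, 2, 4, 7, 8, 9}, {3, 5, 6}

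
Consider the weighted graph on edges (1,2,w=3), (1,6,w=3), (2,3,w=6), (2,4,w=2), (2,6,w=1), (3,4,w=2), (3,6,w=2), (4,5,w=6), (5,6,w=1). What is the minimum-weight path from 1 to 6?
3 (path: 1 -> 6; weights 3 = 3)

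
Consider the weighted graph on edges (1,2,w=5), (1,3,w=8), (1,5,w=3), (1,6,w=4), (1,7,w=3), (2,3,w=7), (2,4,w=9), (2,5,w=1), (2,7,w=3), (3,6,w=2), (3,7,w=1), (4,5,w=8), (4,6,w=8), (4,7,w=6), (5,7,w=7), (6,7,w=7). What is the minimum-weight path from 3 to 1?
4 (path: 3 -> 7 -> 1; weights 1 + 3 = 4)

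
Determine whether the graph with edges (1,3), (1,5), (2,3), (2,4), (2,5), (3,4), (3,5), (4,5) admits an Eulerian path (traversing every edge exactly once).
Yes (the graph is connected and exactly 2 vertices have odd degree: {2, 4}; any Eulerian path must start and end at those)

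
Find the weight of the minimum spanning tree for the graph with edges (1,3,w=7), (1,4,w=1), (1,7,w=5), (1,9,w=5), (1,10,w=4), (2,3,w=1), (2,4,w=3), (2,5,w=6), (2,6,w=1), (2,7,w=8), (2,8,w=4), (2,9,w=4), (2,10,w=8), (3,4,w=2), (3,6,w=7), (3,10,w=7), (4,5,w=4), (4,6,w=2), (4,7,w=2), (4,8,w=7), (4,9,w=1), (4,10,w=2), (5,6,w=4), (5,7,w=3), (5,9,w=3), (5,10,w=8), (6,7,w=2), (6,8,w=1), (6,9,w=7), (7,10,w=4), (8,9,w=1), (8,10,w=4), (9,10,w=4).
13 (MST edges: (1,4,w=1), (2,3,w=1), (2,6,w=1), (4,7,w=2), (4,9,w=1), (4,10,w=2), (5,9,w=3), (6,8,w=1), (8,9,w=1); sum of weights 1 + 1 + 1 + 2 + 1 + 2 + 3 + 1 + 1 = 13)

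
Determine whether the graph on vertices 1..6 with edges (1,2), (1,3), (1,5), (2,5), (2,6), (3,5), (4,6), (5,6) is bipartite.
No (odd cycle of length 3: 2 -> 1 -> 5 -> 2)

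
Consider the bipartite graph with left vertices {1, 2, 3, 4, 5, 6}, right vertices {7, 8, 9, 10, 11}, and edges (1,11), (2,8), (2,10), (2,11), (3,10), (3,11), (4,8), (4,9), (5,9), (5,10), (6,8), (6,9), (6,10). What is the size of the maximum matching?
4 (matching: (1,11), (2,10), (4,9), (6,8); upper bound min(|L|,|R|) = min(6,5) = 5)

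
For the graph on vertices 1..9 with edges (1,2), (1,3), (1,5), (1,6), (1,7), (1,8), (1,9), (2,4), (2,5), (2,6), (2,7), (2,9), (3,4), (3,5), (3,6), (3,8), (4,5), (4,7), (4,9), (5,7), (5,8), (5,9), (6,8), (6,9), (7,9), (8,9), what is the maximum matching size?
4 (matching: (1,7), (2,5), (3,8), (6,9); upper bound floor(n/2) = floor(9/2) = 4)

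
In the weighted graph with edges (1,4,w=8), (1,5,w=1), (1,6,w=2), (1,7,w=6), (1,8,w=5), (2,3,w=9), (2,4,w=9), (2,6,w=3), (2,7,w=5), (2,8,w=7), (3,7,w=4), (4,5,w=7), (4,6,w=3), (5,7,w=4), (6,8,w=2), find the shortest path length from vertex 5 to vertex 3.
8 (path: 5 -> 7 -> 3; weights 4 + 4 = 8)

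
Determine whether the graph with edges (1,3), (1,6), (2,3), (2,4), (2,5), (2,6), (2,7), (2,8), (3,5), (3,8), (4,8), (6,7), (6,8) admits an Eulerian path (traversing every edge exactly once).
Yes — and in fact it has an Eulerian circuit (the graph is connected and all 8 vertices have even degree)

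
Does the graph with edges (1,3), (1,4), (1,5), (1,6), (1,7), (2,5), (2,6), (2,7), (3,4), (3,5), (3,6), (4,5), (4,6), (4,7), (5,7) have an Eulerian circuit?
No (4 vertices have odd degree: {1, 2, 4, 5}; Eulerian circuit requires 0)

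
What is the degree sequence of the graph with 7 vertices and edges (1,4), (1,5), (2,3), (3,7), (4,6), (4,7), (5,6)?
[3, 2, 2, 2, 2, 2, 1] (degrees: deg(1)=2, deg(2)=1, deg(3)=2, deg(4)=3, deg(5)=2, deg(6)=2, deg(7)=2)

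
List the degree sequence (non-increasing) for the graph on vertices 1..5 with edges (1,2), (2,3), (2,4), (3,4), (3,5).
[3, 3, 2, 1, 1] (degrees: deg(1)=1, deg(2)=3, deg(3)=3, deg(4)=2, deg(5)=1)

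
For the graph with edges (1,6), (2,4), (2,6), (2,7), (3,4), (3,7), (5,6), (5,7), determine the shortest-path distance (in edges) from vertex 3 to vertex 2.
2 (path: 3 -> 7 -> 2, 2 edges)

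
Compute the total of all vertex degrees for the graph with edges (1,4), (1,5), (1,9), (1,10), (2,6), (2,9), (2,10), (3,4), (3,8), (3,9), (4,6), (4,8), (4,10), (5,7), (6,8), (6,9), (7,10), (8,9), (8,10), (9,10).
40 (handshake: sum of degrees = 2|E| = 2 x 20 = 40)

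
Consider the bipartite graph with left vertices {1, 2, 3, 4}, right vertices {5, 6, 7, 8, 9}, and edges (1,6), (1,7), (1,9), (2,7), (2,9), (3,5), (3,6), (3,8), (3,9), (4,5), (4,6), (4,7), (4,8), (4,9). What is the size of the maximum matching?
4 (matching: (1,9), (2,7), (3,8), (4,6); upper bound min(|L|,|R|) = min(4,5) = 4)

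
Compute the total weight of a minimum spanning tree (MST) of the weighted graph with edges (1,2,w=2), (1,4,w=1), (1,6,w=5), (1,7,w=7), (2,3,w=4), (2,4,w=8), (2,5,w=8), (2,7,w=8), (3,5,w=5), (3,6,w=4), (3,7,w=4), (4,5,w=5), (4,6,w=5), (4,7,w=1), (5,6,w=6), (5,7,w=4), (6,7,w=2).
14 (MST edges: (1,2,w=2), (1,4,w=1), (2,3,w=4), (4,7,w=1), (5,7,w=4), (6,7,w=2); sum of weights 2 + 1 + 4 + 1 + 4 + 2 = 14)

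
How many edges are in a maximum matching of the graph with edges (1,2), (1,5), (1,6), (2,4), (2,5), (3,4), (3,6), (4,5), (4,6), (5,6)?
3 (matching: (1,2), (3,6), (4,5); upper bound floor(n/2) = floor(6/2) = 3)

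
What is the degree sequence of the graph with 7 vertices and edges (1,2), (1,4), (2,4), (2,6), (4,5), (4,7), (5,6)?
[4, 3, 2, 2, 2, 1, 0] (degrees: deg(1)=2, deg(2)=3, deg(3)=0, deg(4)=4, deg(5)=2, deg(6)=2, deg(7)=1)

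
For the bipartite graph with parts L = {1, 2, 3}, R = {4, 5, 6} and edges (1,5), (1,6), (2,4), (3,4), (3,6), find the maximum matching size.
3 (matching: (1,5), (2,4), (3,6); upper bound min(|L|,|R|) = min(3,3) = 3)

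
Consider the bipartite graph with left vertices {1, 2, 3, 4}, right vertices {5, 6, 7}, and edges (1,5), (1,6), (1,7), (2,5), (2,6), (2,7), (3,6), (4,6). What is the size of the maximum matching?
3 (matching: (1,7), (2,5), (3,6); upper bound min(|L|,|R|) = min(4,3) = 3)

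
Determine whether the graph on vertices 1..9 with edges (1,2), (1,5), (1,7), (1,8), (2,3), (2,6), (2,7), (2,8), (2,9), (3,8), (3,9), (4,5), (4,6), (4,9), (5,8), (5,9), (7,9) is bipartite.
No (odd cycle of length 3: 2 -> 1 -> 8 -> 2)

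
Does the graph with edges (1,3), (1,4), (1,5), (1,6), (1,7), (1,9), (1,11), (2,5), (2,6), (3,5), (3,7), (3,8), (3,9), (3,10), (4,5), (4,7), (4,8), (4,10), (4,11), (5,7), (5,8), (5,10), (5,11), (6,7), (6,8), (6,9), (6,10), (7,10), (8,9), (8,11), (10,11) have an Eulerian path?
Yes (the graph is connected and exactly 2 vertices have odd degree: {1, 11}; any Eulerian path must start and end at those)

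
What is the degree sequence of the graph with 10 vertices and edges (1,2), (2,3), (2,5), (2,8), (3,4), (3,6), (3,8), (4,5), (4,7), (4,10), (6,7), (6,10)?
[4, 4, 4, 3, 2, 2, 2, 2, 1, 0] (degrees: deg(1)=1, deg(2)=4, deg(3)=4, deg(4)=4, deg(5)=2, deg(6)=3, deg(7)=2, deg(8)=2, deg(9)=0, deg(10)=2)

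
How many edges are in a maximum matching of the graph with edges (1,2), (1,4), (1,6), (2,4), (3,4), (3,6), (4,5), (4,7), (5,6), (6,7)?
3 (matching: (1,2), (3,6), (4,7); upper bound floor(n/2) = floor(7/2) = 3)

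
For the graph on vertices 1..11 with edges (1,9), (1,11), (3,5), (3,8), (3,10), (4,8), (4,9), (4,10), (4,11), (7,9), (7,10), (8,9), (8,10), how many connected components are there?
3 (components: {1, 3, 4, 5, 7, 8, 9, 10, 11}, {2}, {6})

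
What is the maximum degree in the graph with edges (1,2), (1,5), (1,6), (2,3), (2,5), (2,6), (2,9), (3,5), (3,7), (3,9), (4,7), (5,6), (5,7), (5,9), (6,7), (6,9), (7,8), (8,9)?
6 (attained at vertex 5)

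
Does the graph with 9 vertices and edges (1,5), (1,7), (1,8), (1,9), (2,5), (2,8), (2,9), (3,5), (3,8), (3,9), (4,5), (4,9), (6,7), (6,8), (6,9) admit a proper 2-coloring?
Yes. Partition: {1, 2, 3, 4, 6}, {5, 7, 8, 9}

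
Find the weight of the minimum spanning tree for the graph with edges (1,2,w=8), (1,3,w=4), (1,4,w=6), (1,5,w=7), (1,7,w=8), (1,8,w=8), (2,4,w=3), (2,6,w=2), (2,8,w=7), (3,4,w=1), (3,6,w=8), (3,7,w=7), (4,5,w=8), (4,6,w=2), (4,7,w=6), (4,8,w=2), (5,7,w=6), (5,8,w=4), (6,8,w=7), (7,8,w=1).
16 (MST edges: (1,3,w=4), (2,6,w=2), (3,4,w=1), (4,6,w=2), (4,8,w=2), (5,8,w=4), (7,8,w=1); sum of weights 4 + 2 + 1 + 2 + 2 + 4 + 1 = 16)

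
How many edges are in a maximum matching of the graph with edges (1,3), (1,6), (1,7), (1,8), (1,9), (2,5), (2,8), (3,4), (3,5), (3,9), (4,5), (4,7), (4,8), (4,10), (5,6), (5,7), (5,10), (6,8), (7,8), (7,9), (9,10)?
5 (matching: (1,6), (2,8), (3,4), (5,10), (7,9); upper bound floor(n/2) = floor(10/2) = 5)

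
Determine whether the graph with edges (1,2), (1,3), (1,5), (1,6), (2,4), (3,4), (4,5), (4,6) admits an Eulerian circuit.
Yes (the graph is connected and all 6 vertices have even degree)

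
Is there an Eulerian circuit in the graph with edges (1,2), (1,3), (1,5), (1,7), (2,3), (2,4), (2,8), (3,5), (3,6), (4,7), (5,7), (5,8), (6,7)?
Yes (the graph is connected and all 8 vertices have even degree)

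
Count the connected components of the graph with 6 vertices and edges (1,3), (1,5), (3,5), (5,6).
3 (components: {1, 3, 5, 6}, {2}, {4})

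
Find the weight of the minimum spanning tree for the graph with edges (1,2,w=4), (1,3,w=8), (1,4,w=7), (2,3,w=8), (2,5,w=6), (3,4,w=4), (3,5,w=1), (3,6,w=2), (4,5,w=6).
17 (MST edges: (1,2,w=4), (2,5,w=6), (3,4,w=4), (3,5,w=1), (3,6,w=2); sum of weights 4 + 6 + 4 + 1 + 2 = 17)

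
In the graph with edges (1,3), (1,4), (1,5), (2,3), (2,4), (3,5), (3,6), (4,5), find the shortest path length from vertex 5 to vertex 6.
2 (path: 5 -> 3 -> 6, 2 edges)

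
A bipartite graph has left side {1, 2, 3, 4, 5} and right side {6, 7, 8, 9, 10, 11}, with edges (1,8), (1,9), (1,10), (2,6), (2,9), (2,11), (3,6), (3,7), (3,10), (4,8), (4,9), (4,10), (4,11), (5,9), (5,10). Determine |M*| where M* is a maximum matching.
5 (matching: (1,10), (2,11), (3,7), (4,8), (5,9); upper bound min(|L|,|R|) = min(5,6) = 5)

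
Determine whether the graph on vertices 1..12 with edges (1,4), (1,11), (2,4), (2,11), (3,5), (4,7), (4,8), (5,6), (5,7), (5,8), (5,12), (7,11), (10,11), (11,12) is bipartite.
Yes. Partition: {1, 2, 3, 6, 7, 8, 9, 10, 12}, {4, 5, 11}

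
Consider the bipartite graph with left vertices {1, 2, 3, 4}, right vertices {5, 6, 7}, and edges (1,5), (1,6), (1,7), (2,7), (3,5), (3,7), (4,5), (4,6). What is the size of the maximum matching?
3 (matching: (1,7), (3,5), (4,6); upper bound min(|L|,|R|) = min(4,3) = 3)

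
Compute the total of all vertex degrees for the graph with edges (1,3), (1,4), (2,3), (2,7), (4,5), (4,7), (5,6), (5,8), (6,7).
18 (handshake: sum of degrees = 2|E| = 2 x 9 = 18)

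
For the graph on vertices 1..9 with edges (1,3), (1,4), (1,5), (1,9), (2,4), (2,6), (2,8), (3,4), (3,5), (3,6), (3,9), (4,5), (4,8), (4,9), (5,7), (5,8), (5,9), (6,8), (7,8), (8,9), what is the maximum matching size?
4 (matching: (1,4), (3,6), (5,7), (8,9); upper bound floor(n/2) = floor(9/2) = 4)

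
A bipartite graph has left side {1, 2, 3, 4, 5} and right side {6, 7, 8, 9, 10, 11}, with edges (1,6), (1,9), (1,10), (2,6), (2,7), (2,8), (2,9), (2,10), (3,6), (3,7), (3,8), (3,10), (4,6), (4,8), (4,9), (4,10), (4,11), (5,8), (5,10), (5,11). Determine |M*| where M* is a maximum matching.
5 (matching: (1,10), (2,9), (3,7), (4,11), (5,8); upper bound min(|L|,|R|) = min(5,6) = 5)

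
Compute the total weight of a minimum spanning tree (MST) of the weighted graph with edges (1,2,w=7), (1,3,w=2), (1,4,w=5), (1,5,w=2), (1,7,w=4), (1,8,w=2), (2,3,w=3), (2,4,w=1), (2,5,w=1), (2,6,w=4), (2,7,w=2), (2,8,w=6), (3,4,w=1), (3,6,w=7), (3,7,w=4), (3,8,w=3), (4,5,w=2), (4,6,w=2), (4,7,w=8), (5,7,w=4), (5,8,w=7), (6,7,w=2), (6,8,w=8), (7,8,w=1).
10 (MST edges: (1,3,w=2), (1,8,w=2), (2,4,w=1), (2,5,w=1), (3,4,w=1), (4,6,w=2), (7,8,w=1); sum of weights 2 + 2 + 1 + 1 + 1 + 2 + 1 = 10)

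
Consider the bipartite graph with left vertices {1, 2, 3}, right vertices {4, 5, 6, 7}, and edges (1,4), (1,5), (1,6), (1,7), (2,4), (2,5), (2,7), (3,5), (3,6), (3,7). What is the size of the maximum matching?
3 (matching: (1,7), (2,5), (3,6); upper bound min(|L|,|R|) = min(3,4) = 3)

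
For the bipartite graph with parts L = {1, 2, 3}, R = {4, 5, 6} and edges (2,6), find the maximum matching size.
1 (matching: (2,6); upper bound min(|L|,|R|) = min(3,3) = 3)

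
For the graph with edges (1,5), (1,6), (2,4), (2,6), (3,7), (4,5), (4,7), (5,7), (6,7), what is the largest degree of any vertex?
4 (attained at vertex 7)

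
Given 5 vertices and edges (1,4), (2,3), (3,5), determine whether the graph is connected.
No, it has 2 components: {1, 4}, {2, 3, 5}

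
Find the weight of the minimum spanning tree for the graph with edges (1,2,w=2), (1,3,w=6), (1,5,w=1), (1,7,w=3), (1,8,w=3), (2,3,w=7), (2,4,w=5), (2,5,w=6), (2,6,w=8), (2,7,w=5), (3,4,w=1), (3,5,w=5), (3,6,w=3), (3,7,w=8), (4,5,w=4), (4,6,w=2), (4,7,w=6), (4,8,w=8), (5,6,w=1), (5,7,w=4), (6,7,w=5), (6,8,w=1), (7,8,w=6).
11 (MST edges: (1,2,w=2), (1,5,w=1), (1,7,w=3), (3,4,w=1), (4,6,w=2), (5,6,w=1), (6,8,w=1); sum of weights 2 + 1 + 3 + 1 + 2 + 1 + 1 = 11)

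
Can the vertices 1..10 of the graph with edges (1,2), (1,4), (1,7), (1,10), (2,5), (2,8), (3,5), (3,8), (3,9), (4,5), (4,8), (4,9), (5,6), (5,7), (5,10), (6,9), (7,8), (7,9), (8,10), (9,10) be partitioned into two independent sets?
Yes. Partition: {1, 5, 8, 9}, {2, 3, 4, 6, 7, 10}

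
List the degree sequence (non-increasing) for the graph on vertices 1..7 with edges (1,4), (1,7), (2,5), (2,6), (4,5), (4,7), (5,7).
[3, 3, 3, 2, 2, 1, 0] (degrees: deg(1)=2, deg(2)=2, deg(3)=0, deg(4)=3, deg(5)=3, deg(6)=1, deg(7)=3)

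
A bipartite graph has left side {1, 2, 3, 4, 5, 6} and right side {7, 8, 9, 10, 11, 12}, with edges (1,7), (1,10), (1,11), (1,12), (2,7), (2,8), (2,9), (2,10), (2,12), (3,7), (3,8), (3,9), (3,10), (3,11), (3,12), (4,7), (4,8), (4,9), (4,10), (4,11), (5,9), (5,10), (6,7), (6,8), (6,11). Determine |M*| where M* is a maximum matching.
6 (matching: (1,12), (2,10), (3,11), (4,7), (5,9), (6,8); upper bound min(|L|,|R|) = min(6,6) = 6)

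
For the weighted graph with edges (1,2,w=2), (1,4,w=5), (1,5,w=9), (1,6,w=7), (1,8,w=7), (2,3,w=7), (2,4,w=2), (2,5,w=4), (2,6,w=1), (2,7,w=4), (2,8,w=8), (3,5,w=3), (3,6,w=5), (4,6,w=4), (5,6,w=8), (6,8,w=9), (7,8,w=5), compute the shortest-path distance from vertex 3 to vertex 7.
10 (path: 3 -> 6 -> 2 -> 7; weights 5 + 1 + 4 = 10)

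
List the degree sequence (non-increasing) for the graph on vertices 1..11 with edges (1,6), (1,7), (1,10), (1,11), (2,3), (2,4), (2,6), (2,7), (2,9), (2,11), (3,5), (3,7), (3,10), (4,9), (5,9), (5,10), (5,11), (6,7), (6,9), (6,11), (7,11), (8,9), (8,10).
[6, 5, 5, 5, 5, 4, 4, 4, 4, 2, 2] (degrees: deg(1)=4, deg(2)=6, deg(3)=4, deg(4)=2, deg(5)=4, deg(6)=5, deg(7)=5, deg(8)=2, deg(9)=5, deg(10)=4, deg(11)=5)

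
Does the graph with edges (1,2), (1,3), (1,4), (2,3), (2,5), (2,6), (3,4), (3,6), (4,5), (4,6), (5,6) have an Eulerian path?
Yes (the graph is connected and exactly 2 vertices have odd degree: {1, 5}; any Eulerian path must start and end at those)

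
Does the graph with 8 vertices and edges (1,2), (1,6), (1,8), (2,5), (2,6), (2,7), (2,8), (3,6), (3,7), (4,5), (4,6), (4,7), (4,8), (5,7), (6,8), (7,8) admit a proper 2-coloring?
No (odd cycle of length 3: 6 -> 1 -> 2 -> 6)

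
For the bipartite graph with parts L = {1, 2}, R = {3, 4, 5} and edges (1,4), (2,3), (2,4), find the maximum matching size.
2 (matching: (1,4), (2,3); upper bound min(|L|,|R|) = min(2,3) = 2)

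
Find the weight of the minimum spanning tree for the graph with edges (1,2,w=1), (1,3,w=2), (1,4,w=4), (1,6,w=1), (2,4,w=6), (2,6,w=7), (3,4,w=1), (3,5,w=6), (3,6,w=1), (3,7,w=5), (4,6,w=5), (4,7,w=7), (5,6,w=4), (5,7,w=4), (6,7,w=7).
12 (MST edges: (1,2,w=1), (1,6,w=1), (3,4,w=1), (3,6,w=1), (5,6,w=4), (5,7,w=4); sum of weights 1 + 1 + 1 + 1 + 4 + 4 = 12)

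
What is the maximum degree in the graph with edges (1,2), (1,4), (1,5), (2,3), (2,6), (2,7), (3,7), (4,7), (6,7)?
4 (attained at vertices 2, 7)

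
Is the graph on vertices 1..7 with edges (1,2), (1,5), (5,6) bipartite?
Yes. Partition: {1, 3, 4, 6, 7}, {2, 5}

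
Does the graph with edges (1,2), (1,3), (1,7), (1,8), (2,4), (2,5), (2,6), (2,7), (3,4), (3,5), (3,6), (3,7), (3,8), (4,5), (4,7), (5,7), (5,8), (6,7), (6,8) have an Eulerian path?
Yes (the graph is connected and exactly 2 vertices have odd degree: {2, 5}; any Eulerian path must start and end at those)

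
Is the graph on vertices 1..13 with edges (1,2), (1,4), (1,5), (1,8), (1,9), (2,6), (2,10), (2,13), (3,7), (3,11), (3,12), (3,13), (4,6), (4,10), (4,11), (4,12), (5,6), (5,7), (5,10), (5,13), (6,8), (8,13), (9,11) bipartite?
Yes. Partition: {1, 6, 7, 10, 11, 12, 13}, {2, 3, 4, 5, 8, 9}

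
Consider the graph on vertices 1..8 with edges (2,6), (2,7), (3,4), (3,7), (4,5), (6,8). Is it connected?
No, it has 2 components: {1}, {2, 3, 4, 5, 6, 7, 8}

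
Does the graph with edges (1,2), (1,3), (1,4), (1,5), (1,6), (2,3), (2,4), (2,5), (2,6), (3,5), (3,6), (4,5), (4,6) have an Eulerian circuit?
No (2 vertices have odd degree: {1, 2}; Eulerian circuit requires 0)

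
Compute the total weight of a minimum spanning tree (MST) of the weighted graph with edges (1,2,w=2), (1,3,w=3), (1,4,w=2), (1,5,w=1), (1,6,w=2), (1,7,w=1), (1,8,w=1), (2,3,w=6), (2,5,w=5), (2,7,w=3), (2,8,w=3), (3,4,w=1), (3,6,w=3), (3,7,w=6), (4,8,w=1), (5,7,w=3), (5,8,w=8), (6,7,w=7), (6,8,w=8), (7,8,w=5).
9 (MST edges: (1,2,w=2), (1,5,w=1), (1,6,w=2), (1,7,w=1), (1,8,w=1), (3,4,w=1), (4,8,w=1); sum of weights 2 + 1 + 2 + 1 + 1 + 1 + 1 = 9)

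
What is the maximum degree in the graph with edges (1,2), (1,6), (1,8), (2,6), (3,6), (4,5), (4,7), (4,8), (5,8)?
3 (attained at vertices 1, 4, 6, 8)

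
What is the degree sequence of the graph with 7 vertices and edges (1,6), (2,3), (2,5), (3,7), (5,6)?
[2, 2, 2, 2, 1, 1, 0] (degrees: deg(1)=1, deg(2)=2, deg(3)=2, deg(4)=0, deg(5)=2, deg(6)=2, deg(7)=1)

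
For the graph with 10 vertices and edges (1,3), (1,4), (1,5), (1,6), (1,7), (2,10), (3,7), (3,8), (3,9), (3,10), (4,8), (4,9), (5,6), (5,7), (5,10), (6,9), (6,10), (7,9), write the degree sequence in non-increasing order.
[5, 5, 4, 4, 4, 4, 4, 3, 2, 1] (degrees: deg(1)=5, deg(2)=1, deg(3)=5, deg(4)=3, deg(5)=4, deg(6)=4, deg(7)=4, deg(8)=2, deg(9)=4, deg(10)=4)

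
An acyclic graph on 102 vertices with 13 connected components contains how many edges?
89 (Each of the 13 component trees on V_i vertices has V_i - 1 edges; summing gives V - C = 102 - 13 = 89)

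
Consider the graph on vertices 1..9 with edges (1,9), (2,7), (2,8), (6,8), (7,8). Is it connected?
No, it has 5 components: {1, 9}, {2, 6, 7, 8}, {3}, {4}, {5}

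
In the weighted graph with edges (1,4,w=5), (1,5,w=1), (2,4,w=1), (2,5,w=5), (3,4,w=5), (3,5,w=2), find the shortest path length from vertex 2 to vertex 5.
5 (path: 2 -> 5; weights 5 = 5)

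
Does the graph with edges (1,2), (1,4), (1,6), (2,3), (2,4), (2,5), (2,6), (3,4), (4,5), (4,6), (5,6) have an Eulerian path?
No (4 vertices have odd degree: {1, 2, 4, 5}; Eulerian path requires 0 or 2)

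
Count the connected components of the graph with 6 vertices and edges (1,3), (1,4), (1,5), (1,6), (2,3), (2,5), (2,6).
1 (components: {1, 2, 3, 4, 5, 6})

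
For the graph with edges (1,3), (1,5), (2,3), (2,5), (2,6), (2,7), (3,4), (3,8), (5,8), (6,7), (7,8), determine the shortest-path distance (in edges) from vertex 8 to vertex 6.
2 (path: 8 -> 7 -> 6, 2 edges)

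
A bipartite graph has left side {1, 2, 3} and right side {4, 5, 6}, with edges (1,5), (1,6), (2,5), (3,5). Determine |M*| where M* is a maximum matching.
2 (matching: (1,6), (2,5); upper bound min(|L|,|R|) = min(3,3) = 3)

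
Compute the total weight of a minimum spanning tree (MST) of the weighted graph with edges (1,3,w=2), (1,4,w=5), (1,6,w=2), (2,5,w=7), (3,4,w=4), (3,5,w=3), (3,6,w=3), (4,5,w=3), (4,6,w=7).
17 (MST edges: (1,3,w=2), (1,6,w=2), (2,5,w=7), (3,5,w=3), (4,5,w=3); sum of weights 2 + 2 + 7 + 3 + 3 = 17)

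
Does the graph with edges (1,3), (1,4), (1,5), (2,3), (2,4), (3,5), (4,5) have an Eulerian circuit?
No (4 vertices have odd degree: {1, 3, 4, 5}; Eulerian circuit requires 0)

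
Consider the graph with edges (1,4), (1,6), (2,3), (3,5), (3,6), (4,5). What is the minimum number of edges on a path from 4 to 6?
2 (path: 4 -> 1 -> 6, 2 edges)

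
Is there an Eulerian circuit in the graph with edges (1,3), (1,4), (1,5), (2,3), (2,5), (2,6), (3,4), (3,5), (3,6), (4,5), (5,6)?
No (6 vertices have odd degree: {1, 2, 3, 4, 5, 6}; Eulerian circuit requires 0)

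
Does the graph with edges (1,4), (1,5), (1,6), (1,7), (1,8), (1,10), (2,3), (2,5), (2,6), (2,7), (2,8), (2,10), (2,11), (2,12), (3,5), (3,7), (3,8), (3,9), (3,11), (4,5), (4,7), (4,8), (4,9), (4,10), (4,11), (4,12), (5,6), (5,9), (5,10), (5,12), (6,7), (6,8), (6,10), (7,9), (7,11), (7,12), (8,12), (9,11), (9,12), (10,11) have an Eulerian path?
Yes — and in fact it has an Eulerian circuit (the graph is connected and all 12 vertices have even degree)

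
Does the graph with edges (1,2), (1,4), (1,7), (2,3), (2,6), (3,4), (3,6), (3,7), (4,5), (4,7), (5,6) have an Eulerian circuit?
No (4 vertices have odd degree: {1, 2, 6, 7}; Eulerian circuit requires 0)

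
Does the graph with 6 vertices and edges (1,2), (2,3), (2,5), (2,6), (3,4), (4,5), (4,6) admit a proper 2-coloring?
Yes. Partition: {1, 3, 5, 6}, {2, 4}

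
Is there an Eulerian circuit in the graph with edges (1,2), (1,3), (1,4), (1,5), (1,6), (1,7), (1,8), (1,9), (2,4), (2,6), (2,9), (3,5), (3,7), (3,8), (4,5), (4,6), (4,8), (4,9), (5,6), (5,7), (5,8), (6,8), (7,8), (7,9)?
No (2 vertices have odd degree: {6, 7}; Eulerian circuit requires 0)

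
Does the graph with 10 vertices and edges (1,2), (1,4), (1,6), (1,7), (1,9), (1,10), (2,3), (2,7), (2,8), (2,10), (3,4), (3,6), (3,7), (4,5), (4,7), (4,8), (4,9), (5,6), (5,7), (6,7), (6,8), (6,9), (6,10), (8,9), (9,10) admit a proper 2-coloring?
No (odd cycle of length 3: 10 -> 1 -> 6 -> 10)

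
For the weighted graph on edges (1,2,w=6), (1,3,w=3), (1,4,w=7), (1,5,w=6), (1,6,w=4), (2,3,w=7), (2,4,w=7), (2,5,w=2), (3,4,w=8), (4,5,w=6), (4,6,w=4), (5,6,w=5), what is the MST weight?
18 (MST edges: (1,3,w=3), (1,6,w=4), (2,5,w=2), (4,6,w=4), (5,6,w=5); sum of weights 3 + 4 + 2 + 4 + 5 = 18)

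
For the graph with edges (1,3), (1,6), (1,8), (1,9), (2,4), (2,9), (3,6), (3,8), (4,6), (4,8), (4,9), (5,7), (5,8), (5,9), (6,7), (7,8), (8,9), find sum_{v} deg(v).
34 (handshake: sum of degrees = 2|E| = 2 x 17 = 34)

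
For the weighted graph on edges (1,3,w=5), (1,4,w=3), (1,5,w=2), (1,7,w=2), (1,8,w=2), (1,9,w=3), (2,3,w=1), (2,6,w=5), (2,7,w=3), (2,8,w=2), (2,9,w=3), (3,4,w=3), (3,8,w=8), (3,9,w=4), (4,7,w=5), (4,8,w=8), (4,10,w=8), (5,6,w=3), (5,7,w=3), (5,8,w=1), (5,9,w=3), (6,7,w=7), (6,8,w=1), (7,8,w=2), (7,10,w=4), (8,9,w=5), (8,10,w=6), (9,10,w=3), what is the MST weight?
18 (MST edges: (1,4,w=3), (1,7,w=2), (1,8,w=2), (1,9,w=3), (2,3,w=1), (2,8,w=2), (5,8,w=1), (6,8,w=1), (9,10,w=3); sum of weights 3 + 2 + 2 + 3 + 1 + 2 + 1 + 1 + 3 = 18)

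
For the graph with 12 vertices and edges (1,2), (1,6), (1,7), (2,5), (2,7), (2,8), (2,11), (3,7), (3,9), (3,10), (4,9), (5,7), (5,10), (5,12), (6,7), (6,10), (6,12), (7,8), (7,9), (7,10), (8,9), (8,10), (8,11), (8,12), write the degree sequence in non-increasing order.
[8, 6, 5, 5, 4, 4, 4, 3, 3, 3, 2, 1] (degrees: deg(1)=3, deg(2)=5, deg(3)=3, deg(4)=1, deg(5)=4, deg(6)=4, deg(7)=8, deg(8)=6, deg(9)=4, deg(10)=5, deg(11)=2, deg(12)=3)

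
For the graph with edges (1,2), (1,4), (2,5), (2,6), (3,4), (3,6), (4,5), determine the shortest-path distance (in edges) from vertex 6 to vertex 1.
2 (path: 6 -> 2 -> 1, 2 edges)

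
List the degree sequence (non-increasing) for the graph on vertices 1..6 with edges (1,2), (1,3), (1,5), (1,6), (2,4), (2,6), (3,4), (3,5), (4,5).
[4, 3, 3, 3, 3, 2] (degrees: deg(1)=4, deg(2)=3, deg(3)=3, deg(4)=3, deg(5)=3, deg(6)=2)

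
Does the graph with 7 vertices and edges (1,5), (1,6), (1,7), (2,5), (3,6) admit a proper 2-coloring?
Yes. Partition: {1, 2, 3, 4}, {5, 6, 7}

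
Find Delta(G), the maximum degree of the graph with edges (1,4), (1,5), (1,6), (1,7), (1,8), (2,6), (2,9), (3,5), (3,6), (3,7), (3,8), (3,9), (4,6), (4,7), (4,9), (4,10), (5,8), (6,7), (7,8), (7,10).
6 (attained at vertex 7)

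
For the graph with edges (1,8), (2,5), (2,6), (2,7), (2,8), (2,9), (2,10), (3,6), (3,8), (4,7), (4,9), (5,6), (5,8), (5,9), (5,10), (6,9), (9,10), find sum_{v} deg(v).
34 (handshake: sum of degrees = 2|E| = 2 x 17 = 34)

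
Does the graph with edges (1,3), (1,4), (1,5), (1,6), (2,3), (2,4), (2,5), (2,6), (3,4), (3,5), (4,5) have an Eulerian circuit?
Yes (the graph is connected and all 6 vertices have even degree)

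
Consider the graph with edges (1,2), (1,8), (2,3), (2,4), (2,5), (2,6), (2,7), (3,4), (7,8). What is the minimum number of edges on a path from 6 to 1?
2 (path: 6 -> 2 -> 1, 2 edges)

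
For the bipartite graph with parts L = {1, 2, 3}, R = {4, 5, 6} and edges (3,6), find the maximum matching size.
1 (matching: (3,6); upper bound min(|L|,|R|) = min(3,3) = 3)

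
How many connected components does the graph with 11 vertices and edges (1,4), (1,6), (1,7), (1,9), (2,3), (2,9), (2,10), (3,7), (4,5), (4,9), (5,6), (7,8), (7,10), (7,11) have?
1 (components: {1, 2, 3, 4, 5, 6, 7, 8, 9, 10, 11})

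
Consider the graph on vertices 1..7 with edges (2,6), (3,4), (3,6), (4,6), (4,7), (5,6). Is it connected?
No, it has 2 components: {1}, {2, 3, 4, 5, 6, 7}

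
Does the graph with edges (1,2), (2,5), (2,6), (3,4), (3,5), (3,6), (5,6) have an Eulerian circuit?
No (6 vertices have odd degree: {1, 2, 3, 4, 5, 6}; Eulerian circuit requires 0)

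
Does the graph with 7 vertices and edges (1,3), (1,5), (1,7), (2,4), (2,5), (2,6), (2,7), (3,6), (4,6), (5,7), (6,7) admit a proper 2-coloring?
No (odd cycle of length 3: 7 -> 1 -> 5 -> 7)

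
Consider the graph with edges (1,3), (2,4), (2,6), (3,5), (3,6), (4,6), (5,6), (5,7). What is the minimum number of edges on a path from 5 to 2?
2 (path: 5 -> 6 -> 2, 2 edges)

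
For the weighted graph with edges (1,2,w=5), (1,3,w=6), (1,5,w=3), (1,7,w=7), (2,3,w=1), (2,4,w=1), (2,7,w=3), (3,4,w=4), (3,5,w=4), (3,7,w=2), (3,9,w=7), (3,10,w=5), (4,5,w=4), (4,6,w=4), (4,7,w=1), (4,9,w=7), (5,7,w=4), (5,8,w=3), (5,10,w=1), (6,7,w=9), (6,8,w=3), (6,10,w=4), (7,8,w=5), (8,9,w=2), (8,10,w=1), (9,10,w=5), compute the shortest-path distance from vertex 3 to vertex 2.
1 (path: 3 -> 2; weights 1 = 1)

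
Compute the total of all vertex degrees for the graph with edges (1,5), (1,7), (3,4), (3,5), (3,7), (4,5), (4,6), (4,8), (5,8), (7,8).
20 (handshake: sum of degrees = 2|E| = 2 x 10 = 20)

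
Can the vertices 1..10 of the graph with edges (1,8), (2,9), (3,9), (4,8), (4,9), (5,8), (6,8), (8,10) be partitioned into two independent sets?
Yes. Partition: {1, 2, 3, 4, 5, 6, 7, 10}, {8, 9}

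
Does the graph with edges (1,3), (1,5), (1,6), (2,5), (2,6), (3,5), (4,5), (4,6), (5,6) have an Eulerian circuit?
No (2 vertices have odd degree: {1, 5}; Eulerian circuit requires 0)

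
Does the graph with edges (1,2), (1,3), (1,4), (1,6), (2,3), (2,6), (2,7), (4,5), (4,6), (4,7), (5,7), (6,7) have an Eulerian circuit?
Yes (the graph is connected and all 7 vertices have even degree)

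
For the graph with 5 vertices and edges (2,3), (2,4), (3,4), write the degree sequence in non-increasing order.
[2, 2, 2, 0, 0] (degrees: deg(1)=0, deg(2)=2, deg(3)=2, deg(4)=2, deg(5)=0)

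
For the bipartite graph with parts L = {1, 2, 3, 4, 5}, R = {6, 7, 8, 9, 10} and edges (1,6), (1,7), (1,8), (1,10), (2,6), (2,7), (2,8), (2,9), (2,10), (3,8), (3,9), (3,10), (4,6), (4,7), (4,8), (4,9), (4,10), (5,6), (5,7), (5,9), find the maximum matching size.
5 (matching: (1,10), (2,9), (3,8), (4,7), (5,6); upper bound min(|L|,|R|) = min(5,5) = 5)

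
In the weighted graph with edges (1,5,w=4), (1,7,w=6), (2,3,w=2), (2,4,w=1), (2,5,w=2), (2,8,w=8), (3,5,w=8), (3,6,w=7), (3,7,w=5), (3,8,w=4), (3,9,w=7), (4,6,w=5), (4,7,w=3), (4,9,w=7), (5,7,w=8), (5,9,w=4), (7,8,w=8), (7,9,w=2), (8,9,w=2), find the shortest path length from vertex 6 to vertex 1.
12 (path: 6 -> 4 -> 2 -> 5 -> 1; weights 5 + 1 + 2 + 4 = 12)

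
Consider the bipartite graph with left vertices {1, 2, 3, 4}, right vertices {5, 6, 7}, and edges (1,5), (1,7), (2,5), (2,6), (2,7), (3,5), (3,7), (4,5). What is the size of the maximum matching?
3 (matching: (1,7), (2,6), (3,5); upper bound min(|L|,|R|) = min(4,3) = 3)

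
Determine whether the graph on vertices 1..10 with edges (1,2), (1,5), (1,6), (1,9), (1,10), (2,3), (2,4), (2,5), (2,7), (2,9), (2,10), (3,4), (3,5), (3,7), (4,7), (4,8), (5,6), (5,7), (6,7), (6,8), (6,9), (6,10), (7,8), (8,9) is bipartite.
No (odd cycle of length 3: 2 -> 1 -> 9 -> 2)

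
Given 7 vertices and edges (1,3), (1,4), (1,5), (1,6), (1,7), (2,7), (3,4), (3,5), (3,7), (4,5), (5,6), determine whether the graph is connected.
Yes (BFS from 1 visits [1, 3, 4, 5, 6, 7, 2] — all 7 vertices reached)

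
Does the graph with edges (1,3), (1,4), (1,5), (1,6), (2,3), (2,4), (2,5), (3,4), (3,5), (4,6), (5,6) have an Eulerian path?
Yes (the graph is connected and exactly 2 vertices have odd degree: {2, 6}; any Eulerian path must start and end at those)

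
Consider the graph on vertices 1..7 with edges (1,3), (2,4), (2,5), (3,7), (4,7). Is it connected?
No, it has 2 components: {1, 2, 3, 4, 5, 7}, {6}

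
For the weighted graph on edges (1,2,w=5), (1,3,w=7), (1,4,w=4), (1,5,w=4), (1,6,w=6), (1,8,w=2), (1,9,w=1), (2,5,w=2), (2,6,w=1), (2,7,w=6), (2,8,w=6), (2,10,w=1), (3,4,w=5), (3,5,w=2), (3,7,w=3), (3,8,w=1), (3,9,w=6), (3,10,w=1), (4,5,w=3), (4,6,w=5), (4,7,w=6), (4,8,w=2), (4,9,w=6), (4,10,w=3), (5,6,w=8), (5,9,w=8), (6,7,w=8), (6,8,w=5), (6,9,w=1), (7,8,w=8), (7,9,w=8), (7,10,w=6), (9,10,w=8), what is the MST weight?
13 (MST edges: (1,9,w=1), (2,5,w=2), (2,6,w=1), (2,10,w=1), (3,7,w=3), (3,8,w=1), (3,10,w=1), (4,8,w=2), (6,9,w=1); sum of weights 1 + 2 + 1 + 1 + 3 + 1 + 1 + 2 + 1 = 13)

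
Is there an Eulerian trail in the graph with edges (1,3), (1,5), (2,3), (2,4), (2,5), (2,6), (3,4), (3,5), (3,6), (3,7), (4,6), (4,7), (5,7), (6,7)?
Yes — and in fact it has an Eulerian circuit (the graph is connected and all 7 vertices have even degree)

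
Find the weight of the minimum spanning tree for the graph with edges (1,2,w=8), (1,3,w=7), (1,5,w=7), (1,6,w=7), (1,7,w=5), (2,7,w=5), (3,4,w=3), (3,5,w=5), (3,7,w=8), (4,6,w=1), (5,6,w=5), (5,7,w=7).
26 (MST edges: (1,5,w=7), (1,7,w=5), (2,7,w=5), (3,4,w=3), (3,5,w=5), (4,6,w=1); sum of weights 7 + 5 + 5 + 3 + 5 + 1 = 26)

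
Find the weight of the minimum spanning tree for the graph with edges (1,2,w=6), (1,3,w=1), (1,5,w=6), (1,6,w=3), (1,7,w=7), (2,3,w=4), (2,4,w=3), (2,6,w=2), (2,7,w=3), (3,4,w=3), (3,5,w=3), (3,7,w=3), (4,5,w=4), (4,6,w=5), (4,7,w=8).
15 (MST edges: (1,3,w=1), (1,6,w=3), (2,4,w=3), (2,6,w=2), (2,7,w=3), (3,5,w=3); sum of weights 1 + 3 + 3 + 2 + 3 + 3 = 15)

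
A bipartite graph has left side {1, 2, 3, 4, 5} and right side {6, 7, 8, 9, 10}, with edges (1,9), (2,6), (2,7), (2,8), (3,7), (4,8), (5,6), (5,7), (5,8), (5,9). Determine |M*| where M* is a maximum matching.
4 (matching: (1,9), (2,8), (3,7), (5,6); upper bound min(|L|,|R|) = min(5,5) = 5)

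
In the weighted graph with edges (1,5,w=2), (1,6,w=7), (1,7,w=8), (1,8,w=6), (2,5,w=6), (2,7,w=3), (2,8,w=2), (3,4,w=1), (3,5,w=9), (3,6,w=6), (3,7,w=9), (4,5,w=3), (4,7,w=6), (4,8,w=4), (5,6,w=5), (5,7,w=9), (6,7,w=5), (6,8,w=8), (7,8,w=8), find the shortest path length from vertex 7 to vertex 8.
5 (path: 7 -> 2 -> 8; weights 3 + 2 = 5)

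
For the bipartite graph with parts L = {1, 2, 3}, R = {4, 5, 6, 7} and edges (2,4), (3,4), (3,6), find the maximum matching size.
2 (matching: (2,4), (3,6); upper bound min(|L|,|R|) = min(3,4) = 3)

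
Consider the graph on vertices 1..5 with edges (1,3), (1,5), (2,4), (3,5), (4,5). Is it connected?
Yes (BFS from 1 visits [1, 3, 5, 4, 2] — all 5 vertices reached)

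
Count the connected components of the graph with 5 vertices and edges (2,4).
4 (components: {1}, {2, 4}, {3}, {5})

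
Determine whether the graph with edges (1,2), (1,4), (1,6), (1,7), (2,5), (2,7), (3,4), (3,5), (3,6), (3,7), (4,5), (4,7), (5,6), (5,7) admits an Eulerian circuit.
No (4 vertices have odd degree: {2, 5, 6, 7}; Eulerian circuit requires 0)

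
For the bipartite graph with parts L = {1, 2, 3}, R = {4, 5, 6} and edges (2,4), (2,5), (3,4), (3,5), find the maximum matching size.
2 (matching: (2,5), (3,4); upper bound min(|L|,|R|) = min(3,3) = 3)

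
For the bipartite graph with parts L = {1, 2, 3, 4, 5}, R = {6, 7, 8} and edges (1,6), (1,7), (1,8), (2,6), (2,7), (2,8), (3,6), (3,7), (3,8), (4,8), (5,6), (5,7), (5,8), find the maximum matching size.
3 (matching: (1,8), (2,7), (3,6); upper bound min(|L|,|R|) = min(5,3) = 3)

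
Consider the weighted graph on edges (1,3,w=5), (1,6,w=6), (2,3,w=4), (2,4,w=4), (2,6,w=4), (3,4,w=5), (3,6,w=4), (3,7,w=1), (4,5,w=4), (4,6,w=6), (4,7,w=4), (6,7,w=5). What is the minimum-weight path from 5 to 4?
4 (path: 5 -> 4; weights 4 = 4)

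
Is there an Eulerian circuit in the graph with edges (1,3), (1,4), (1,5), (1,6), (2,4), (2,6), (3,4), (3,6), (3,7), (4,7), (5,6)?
Yes (the graph is connected and all 7 vertices have even degree)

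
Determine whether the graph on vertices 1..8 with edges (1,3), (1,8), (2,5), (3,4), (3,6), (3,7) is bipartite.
Yes. Partition: {1, 2, 4, 6, 7}, {3, 5, 8}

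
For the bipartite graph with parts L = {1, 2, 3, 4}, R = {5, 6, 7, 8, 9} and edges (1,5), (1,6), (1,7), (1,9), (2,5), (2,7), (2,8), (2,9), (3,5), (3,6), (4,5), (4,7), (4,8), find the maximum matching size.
4 (matching: (1,9), (2,8), (3,6), (4,7); upper bound min(|L|,|R|) = min(4,5) = 4)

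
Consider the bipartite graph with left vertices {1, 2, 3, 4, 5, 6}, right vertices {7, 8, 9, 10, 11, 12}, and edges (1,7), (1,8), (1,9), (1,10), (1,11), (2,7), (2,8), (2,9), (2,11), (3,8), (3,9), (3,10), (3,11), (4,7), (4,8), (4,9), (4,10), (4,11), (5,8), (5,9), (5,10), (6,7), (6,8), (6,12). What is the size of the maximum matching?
6 (matching: (1,11), (2,9), (3,10), (4,7), (5,8), (6,12); upper bound min(|L|,|R|) = min(6,6) = 6)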